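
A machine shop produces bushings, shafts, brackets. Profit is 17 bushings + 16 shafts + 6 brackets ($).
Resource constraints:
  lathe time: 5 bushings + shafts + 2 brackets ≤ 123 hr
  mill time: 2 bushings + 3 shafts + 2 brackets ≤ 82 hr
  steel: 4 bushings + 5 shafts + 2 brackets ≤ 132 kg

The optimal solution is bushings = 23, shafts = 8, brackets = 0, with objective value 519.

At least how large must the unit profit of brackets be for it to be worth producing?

8

Binding: lathe time and steel. Non-binding: mill time (12 unused).
By complementary slackness, y = 0 for the non-binding constraint.
Dual feasibility on the basic columns requires 5·y_lathe time + 4·y_steel = 17, 1·y_lathe time + 5·y_steel = 16.
This yields shadow prices y_lathe time = 1, y_steel = 3.
brackets enters the basis when its profit ≥ yᵀa₃ = 1·2 + 3·2 = 8.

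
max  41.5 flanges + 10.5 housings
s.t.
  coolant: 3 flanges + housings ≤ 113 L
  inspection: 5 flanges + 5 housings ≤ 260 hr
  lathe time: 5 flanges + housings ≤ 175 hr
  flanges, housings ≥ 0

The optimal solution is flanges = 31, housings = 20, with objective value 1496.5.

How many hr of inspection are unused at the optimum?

inspection used = 5·31 + 5·20 = 255; slack = 260 − 255 = 5.

5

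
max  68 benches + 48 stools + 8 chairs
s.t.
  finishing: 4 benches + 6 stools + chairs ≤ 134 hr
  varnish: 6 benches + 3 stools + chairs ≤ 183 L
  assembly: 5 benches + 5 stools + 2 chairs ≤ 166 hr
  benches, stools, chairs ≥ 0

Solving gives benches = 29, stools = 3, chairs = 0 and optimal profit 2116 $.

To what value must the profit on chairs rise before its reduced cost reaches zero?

Check each constraint at x*: finishing 134/134 (tight); varnish 183/183 (tight); assembly 160/166 (slack 6).
Since assembly is not tight, its dual is 0.
From A_Bᵀ y = c: 4·y_finishing + 6·y_varnish = 68; 6·y_finishing + 3·y_varnish = 48.
This yields shadow prices y_finishing = 3.5, y_varnish = 9.
chairs enters the basis when its profit ≥ yᵀa₃ = 3.5·1 + 9·1 = 12.5.

12.5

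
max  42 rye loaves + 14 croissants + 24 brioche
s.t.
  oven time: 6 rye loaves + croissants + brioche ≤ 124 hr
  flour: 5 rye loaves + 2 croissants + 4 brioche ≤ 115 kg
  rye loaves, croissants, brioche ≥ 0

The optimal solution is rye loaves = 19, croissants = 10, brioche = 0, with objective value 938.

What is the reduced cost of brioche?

-2

At the optimum: oven time uses 124 of 124 (binding); flour uses 115 of 115 (binding).
The binding rows give the dual system: 6·y_oven time + 5·y_flour = 42 and 1·y_oven time + 2·y_flour = 14.
→ y_oven time = 2 and y_flour = 6.
Reduced cost of brioche: c₃ − yᵀa₃ = 24 − (2·1 + 6·4) = 24 − 26 = -2.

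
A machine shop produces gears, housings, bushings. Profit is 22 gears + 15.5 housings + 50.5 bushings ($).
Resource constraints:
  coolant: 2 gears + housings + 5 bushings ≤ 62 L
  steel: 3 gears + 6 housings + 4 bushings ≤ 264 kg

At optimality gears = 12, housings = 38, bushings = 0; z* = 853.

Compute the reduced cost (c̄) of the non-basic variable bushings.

Both coolant and steel are binding at x*.
The binding rows give the dual system: 2·y_coolant + 3·y_steel = 22 and 1·y_coolant + 6·y_steel = 15.5.
Solving: y_coolant = 9.5, y_steel = 1.
Reduced cost of bushings: c₃ − yᵀa₃ = 50.5 − (9.5·5 + 1·4) = 50.5 − 51.5 = -1.

-1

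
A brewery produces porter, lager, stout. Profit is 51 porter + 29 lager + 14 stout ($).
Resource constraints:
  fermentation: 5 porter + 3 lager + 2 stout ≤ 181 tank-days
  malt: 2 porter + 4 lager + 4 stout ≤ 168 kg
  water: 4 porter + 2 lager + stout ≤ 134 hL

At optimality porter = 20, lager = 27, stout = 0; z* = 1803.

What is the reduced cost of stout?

Binding: fermentation and water. Non-binding: malt (20 unused).
Slack constraints have shadow price 0 (complementary slackness).
From A_Bᵀ y = c: 5·y_fermentation + 4·y_water = 51; 3·y_fermentation + 2·y_water = 29.
Solving: y_fermentation = 7, y_water = 4.
Reduced cost of stout: c₃ − yᵀa₃ = 14 − (7·2 + 4·1) = 14 − 18 = -4.

-4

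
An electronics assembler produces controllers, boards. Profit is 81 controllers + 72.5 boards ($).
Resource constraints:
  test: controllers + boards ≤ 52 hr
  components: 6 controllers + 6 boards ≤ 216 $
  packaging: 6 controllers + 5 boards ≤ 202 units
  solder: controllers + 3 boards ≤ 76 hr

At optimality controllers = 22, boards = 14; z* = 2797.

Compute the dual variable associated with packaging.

At the optimum: test uses 36 of 52 (slack = 16); components uses 216 of 216 (binding); packaging uses 202 of 202 (binding); solder uses 64 of 76 (slack = 12).
By complementary slackness, y = 0 for the non-binding constraints.
From A_Bᵀ y = c: 6·y_components + 6·y_packaging = 81; 6·y_components + 5·y_packaging = 72.5.
→ y_components = 5 and y_packaging = 8.5.
Shadow price of packaging = 8.5.

8.5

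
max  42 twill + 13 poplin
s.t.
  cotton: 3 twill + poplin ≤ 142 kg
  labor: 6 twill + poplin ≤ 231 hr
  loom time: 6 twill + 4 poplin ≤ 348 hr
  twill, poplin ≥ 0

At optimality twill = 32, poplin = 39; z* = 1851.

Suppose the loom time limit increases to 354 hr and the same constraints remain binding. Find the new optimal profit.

At the optimum: cotton uses 135 of 142 (slack = 7); labor uses 231 of 231 (binding); loom time uses 348 of 348 (binding).
Slack constraints have shadow price 0 (complementary slackness).
The binding rows give the dual system: 6·y_labor + 6·y_loom time = 42 and 1·y_labor + 4·y_loom time = 13.
This yields shadow prices y_labor = 5, y_loom time = 2.
Δz = y_loom time·Δb = 2 × (6) = 12, so new z* = 1851 + 12 = 1863.

1863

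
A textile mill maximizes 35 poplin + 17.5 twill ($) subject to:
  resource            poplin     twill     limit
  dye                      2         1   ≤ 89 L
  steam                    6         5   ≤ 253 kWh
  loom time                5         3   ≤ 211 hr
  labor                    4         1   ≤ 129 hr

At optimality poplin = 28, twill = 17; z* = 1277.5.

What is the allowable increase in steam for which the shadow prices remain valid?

40

Binding constraints: steam, labor. The basis is B = [[6,5],[4,1]] with det -14.
Per unit increase in steam, x* moves by d = (-0.0714, 0.2857).
The basis stays optimal until loom time becomes binding; allowable increase = 40 kWh.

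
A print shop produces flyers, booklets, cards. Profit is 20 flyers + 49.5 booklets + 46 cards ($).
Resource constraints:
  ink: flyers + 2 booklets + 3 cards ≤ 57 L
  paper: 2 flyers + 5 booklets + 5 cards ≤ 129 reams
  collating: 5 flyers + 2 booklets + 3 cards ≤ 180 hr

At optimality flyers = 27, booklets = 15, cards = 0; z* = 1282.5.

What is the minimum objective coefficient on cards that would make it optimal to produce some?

Check each constraint at x*: ink 57/57 (tight); paper 129/129 (tight); collating 165/180 (slack 15).
By complementary slackness, y = 0 for the non-binding constraint.
From A_Bᵀ y = c: 1·y_ink + 2·y_paper = 20; 2·y_ink + 5·y_paper = 49.5.
→ y_ink = 1 and y_paper = 9.5.
cards enters the basis when its profit ≥ yᵀa₃ = 1·3 + 9.5·5 = 50.5.

50.5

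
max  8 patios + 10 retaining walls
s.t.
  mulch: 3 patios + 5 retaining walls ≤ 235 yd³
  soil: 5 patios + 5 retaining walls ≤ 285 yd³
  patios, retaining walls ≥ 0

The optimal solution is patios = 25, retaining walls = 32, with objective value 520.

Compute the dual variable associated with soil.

1

Check each constraint at x*: mulch 235/235 (tight); soil 285/285 (tight).
The binding rows give the dual system: 3·y_mulch + 5·y_soil = 8 and 5·y_mulch + 5·y_soil = 10.
→ y_mulch = 1 and y_soil = 1.
Shadow price of soil = 1.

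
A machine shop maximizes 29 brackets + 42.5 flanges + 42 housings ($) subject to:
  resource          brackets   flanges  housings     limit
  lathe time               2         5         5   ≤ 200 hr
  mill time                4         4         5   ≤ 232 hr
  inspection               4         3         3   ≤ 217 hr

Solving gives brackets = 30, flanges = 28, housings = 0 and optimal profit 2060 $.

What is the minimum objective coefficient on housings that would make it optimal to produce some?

Binding: lathe time and mill time. Non-binding: inspection (13 unused).
By complementary slackness, y = 0 for the non-binding constraint.
Dual feasibility on the basic columns requires 2·y_lathe time + 4·y_mill time = 29, 5·y_lathe time + 4·y_mill time = 42.5.
→ y_lathe time = 4.5 and y_mill time = 5.
housings enters the basis when its profit ≥ yᵀa₃ = 4.5·5 + 5·5 = 47.5.

47.5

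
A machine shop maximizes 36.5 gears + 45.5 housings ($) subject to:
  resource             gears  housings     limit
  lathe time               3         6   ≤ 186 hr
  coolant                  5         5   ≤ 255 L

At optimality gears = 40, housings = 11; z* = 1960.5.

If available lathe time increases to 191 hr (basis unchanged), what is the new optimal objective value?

Check each constraint at x*: lathe time 186/186 (tight); coolant 255/255 (tight).
The binding rows give the dual system: 3·y_lathe time + 5·y_coolant = 36.5 and 6·y_lathe time + 5·y_coolant = 45.5.
Solving: y_lathe time = 3, y_coolant = 5.5.
Δz = y_lathe time·Δb = 3 × (5) = 15, so new z* = 1960.5 + 15 = 1975.5.

1975.5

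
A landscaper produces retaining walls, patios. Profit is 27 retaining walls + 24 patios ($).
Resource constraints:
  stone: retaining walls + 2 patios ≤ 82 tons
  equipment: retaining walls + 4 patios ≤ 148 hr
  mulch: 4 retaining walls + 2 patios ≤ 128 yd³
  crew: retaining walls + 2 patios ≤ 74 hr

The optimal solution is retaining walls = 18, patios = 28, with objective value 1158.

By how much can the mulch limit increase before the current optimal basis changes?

Binding constraints: mulch, crew. The basis is B = [[4,2],[1,2]] with det 6.
Per unit increase in mulch, x* moves by d = (0.3333, -0.1667).
The basis stays optimal until patios reaches 0; allowable increase = 168 yd³.

168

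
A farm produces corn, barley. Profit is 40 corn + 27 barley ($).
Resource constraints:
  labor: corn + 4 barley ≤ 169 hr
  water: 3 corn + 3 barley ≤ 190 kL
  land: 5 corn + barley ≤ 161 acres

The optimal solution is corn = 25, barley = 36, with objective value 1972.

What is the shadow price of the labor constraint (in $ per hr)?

5

Check each constraint at x*: labor 169/169 (tight); water 183/190 (slack 7); land 161/161 (tight).
Since water is not tight, its dual is 0.
The binding rows give the dual system: 1·y_labor + 5·y_land = 40 and 4·y_labor + 1·y_land = 27.
This yields shadow prices y_labor = 5, y_land = 7.
Shadow price of labor = 5.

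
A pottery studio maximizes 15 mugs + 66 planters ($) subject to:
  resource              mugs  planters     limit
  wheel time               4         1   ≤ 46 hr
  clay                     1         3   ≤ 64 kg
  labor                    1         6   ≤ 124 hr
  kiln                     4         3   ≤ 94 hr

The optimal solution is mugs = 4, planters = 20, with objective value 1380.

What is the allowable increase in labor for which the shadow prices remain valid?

4

Binding constraints: clay, labor. The basis is B = [[1,3],[1,6]] with det 3.
Per unit increase in labor, x* moves by d = (-1, 0.3333).
The basis stays optimal until mugs reaches 0; allowable increase = 4 hr.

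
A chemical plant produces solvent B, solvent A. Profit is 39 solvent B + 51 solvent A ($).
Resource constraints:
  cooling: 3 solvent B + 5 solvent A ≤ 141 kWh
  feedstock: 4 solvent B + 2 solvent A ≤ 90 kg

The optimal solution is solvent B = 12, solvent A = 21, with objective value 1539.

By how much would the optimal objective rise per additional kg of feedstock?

Check each constraint at x*: cooling 141/141 (tight); feedstock 90/90 (tight).
The binding rows give the dual system: 3·y_cooling + 4·y_feedstock = 39 and 5·y_cooling + 2·y_feedstock = 51.
→ y_cooling = 9 and y_feedstock = 3.
Shadow price of feedstock = 3.

3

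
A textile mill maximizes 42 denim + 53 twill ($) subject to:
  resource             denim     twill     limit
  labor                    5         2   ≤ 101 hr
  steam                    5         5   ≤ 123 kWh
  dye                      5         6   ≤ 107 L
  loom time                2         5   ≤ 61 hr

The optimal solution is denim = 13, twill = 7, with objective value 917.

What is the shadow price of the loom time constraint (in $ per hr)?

1

Binding: dye and loom time. Non-binding: labor (22 unused), steam (23 unused).
Since labor, steam are not tight, their duals are 0.
The binding rows give the dual system: 5·y_dye + 2·y_loom time = 42 and 6·y_dye + 5·y_loom time = 53.
→ y_dye = 8 and y_loom time = 1.
Shadow price of loom time = 1.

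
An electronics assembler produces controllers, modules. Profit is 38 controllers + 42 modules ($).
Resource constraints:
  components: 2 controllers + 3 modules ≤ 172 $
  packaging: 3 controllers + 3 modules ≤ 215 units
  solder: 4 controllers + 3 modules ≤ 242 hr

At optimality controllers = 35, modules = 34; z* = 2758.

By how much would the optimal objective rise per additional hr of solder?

Check each constraint at x*: components 172/172 (tight); packaging 207/215 (slack 8); solder 242/242 (tight).
Slack constraints have shadow price 0 (complementary slackness).
The binding rows give the dual system: 2·y_components + 4·y_solder = 38 and 3·y_components + 3·y_solder = 42.
Solving: y_components = 9, y_solder = 5.
Shadow price of solder = 5.

5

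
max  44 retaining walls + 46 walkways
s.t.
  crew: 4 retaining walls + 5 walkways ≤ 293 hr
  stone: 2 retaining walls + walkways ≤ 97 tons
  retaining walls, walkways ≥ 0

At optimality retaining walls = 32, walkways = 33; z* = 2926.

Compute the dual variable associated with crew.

Both crew and stone are binding at x*.
Dual feasibility on the basic columns requires 4·y_crew + 2·y_stone = 44, 5·y_crew + 1·y_stone = 46.
Solving: y_crew = 8, y_stone = 6.
Shadow price of crew = 8.

8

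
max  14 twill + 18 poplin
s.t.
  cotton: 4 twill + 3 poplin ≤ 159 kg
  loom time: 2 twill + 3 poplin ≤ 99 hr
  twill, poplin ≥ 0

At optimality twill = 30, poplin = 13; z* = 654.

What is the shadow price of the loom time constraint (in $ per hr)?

5

At the optimum: cotton uses 159 of 159 (binding); loom time uses 99 of 99 (binding).
From A_Bᵀ y = c: 4·y_cotton + 2·y_loom time = 14; 3·y_cotton + 3·y_loom time = 18.
→ y_cotton = 1 and y_loom time = 5.
Shadow price of loom time = 5.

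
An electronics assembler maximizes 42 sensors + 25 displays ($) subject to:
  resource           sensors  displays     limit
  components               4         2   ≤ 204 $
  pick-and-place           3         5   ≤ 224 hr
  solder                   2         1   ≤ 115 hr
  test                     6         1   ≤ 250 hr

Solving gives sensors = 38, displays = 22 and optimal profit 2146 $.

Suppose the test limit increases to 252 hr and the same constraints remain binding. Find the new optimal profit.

2156

At the optimum: components uses 196 of 204 (slack = 8); pick-and-place uses 224 of 224 (binding); solder uses 98 of 115 (slack = 17); test uses 250 of 250 (binding).
By complementary slackness, y = 0 for the non-binding constraints.
Dual feasibility on the basic columns requires 3·y_pick-and-place + 6·y_test = 42, 5·y_pick-and-place + 1·y_test = 25.
→ y_pick-and-place = 4 and y_test = 5.
Δz = y_test·Δb = 5 × (2) = 10, so new z* = 2146 + 10 = 2156.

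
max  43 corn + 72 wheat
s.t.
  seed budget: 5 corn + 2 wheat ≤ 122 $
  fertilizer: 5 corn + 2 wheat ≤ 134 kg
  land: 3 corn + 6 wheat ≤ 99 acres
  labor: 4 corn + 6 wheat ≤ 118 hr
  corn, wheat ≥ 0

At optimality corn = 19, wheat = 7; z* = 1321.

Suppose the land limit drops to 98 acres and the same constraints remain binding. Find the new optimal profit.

At the optimum: seed budget uses 109 of 122 (slack = 13); fertilizer uses 109 of 134 (slack = 25); land uses 99 of 99 (binding); labor uses 118 of 118 (binding).
Slack constraints have shadow price 0 (complementary slackness).
Dual feasibility on the basic columns requires 3·y_land + 4·y_labor = 43, 6·y_land + 6·y_labor = 72.
This yields shadow prices y_land = 5, y_labor = 7.
Δz = y_land·Δb = 5 × (-1) = -5, so new z* = 1321 − 5 = 1316.

1316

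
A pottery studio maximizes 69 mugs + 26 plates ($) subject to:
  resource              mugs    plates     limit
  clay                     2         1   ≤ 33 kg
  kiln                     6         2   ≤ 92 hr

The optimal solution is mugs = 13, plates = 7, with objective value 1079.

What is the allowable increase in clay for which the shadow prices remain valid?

13

Binding constraints: clay, kiln. The basis is B = [[2,1],[6,2]] with det -2.
Per unit increase in clay, x* moves by d = (-1, 3).
The basis stays optimal until mugs reaches 0; allowable increase = 13 kg.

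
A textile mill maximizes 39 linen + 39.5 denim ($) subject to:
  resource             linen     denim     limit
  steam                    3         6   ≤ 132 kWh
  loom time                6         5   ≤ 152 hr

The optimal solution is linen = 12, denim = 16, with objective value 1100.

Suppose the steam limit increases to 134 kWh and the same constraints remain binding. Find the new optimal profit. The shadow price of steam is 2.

1104

Δb = 2, so new z* = 1100 + (2)·(2) = 1100 + 4 = 1104.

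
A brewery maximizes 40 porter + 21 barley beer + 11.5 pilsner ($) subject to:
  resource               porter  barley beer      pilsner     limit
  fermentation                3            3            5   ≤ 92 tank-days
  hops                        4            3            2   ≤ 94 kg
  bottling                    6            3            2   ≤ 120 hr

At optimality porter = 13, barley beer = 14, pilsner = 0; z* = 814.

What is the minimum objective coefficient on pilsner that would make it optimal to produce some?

14

At the optimum: fermentation uses 81 of 92 (slack = 11); hops uses 94 of 94 (binding); bottling uses 120 of 120 (binding).
Since fermentation is not tight, its dual is 0.
The binding rows give the dual system: 4·y_hops + 6·y_bottling = 40 and 3·y_hops + 3·y_bottling = 21.
→ y_hops = 1 and y_bottling = 6.
pilsner enters the basis when its profit ≥ yᵀa₃ = 1·2 + 6·2 = 14.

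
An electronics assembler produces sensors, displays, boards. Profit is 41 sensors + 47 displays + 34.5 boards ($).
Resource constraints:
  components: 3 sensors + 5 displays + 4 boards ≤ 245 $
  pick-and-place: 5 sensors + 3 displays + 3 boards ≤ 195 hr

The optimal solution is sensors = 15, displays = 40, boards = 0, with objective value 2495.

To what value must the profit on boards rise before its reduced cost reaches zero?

40

Both components and pick-and-place are binding at x*.
The binding rows give the dual system: 3·y_components + 5·y_pick-and-place = 41 and 5·y_components + 3·y_pick-and-place = 47.
This yields shadow prices y_components = 7, y_pick-and-place = 4.
boards enters the basis when its profit ≥ yᵀa₃ = 7·4 + 4·3 = 40.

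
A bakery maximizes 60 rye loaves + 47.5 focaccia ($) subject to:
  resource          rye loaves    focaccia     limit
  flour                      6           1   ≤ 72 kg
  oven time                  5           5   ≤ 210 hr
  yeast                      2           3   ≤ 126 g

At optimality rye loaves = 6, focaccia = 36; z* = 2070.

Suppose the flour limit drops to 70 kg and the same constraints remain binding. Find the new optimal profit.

2065

At the optimum: flour uses 72 of 72 (binding); oven time uses 210 of 210 (binding); yeast uses 120 of 126 (slack = 6).
Since yeast is not tight, its dual is 0.
The binding rows give the dual system: 6·y_flour + 5·y_oven time = 60 and 1·y_flour + 5·y_oven time = 47.5.
This yields shadow prices y_flour = 2.5, y_oven time = 9.
Δz = y_flour·Δb = 2.5 × (-2) = -5, so new z* = 2070 − 5 = 2065.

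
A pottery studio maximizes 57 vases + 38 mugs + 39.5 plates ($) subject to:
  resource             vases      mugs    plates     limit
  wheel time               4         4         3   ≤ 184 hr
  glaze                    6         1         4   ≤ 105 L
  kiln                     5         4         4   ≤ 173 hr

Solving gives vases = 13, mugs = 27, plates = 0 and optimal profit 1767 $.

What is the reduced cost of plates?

-4.5

Binding: glaze and kiln. Non-binding: wheel time (24 unused).
Slack constraints have shadow price 0 (complementary slackness).
The binding rows give the dual system: 6·y_glaze + 5·y_kiln = 57 and 1·y_glaze + 4·y_kiln = 38.
This yields shadow prices y_glaze = 2, y_kiln = 9.
Reduced cost of plates: c₃ − yᵀa₃ = 39.5 − (2·4 + 9·4) = 39.5 − 44 = -4.5.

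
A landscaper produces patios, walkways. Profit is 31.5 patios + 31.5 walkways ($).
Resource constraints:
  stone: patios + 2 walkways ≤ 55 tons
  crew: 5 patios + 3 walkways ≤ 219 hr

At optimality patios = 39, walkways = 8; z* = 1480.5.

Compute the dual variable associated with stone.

At the optimum: stone uses 55 of 55 (binding); crew uses 219 of 219 (binding).
The binding rows give the dual system: 1·y_stone + 5·y_crew = 31.5 and 2·y_stone + 3·y_crew = 31.5.
→ y_stone = 9 and y_crew = 4.5.
Shadow price of stone = 9.

9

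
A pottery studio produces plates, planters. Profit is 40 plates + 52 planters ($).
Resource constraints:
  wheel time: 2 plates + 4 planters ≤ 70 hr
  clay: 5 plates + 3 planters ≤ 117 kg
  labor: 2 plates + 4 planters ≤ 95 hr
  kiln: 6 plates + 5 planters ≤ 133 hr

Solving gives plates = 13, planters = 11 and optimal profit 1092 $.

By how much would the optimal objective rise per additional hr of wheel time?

8

Binding: wheel time and kiln. Non-binding: clay (19 unused), labor (25 unused).
By complementary slackness, y = 0 for the non-binding constraints.
From A_Bᵀ y = c: 2·y_wheel time + 6·y_kiln = 40; 4·y_wheel time + 5·y_kiln = 52.
This yields shadow prices y_wheel time = 8, y_kiln = 4.
Shadow price of wheel time = 8.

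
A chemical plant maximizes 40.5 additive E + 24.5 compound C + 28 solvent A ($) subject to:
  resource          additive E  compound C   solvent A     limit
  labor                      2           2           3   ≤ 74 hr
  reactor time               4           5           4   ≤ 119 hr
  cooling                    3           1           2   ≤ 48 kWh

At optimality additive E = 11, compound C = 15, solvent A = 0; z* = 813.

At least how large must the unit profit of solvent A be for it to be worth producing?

31

Binding: reactor time and cooling. Non-binding: labor (22 unused).
Slack constraints have shadow price 0 (complementary slackness).
The binding rows give the dual system: 4·y_reactor time + 3·y_cooling = 40.5 and 5·y_reactor time + 1·y_cooling = 24.5.
This yields shadow prices y_reactor time = 3, y_cooling = 9.5.
solvent A enters the basis when its profit ≥ yᵀa₃ = 3·4 + 9.5·2 = 31.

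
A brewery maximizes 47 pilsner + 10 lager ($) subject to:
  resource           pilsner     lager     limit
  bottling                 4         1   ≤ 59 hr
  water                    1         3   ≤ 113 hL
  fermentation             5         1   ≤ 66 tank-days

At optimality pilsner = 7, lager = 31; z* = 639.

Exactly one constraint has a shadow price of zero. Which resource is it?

bottling: 59/59 (binding)
water: 100/113 (slack 13)
fermentation: 66/66 (binding)
By complementary slackness, a constraint with positive slack has shadow price 0 → water.

water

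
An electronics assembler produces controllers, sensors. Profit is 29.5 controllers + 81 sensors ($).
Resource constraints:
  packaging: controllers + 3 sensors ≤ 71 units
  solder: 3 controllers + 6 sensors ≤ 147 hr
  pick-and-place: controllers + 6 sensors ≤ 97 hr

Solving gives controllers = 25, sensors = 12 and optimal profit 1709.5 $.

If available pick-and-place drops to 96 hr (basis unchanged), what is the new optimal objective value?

1704

At the optimum: packaging uses 61 of 71 (slack = 10); solder uses 147 of 147 (binding); pick-and-place uses 97 of 97 (binding).
Since packaging is not tight, its dual is 0.
Dual feasibility on the basic columns requires 3·y_solder + 1·y_pick-and-place = 29.5, 6·y_solder + 6·y_pick-and-place = 81.
→ y_solder = 8 and y_pick-and-place = 5.5.
Δz = y_pick-and-place·Δb = 5.5 × (-1) = -5.5, so new z* = 1709.5 − 5.5 = 1704.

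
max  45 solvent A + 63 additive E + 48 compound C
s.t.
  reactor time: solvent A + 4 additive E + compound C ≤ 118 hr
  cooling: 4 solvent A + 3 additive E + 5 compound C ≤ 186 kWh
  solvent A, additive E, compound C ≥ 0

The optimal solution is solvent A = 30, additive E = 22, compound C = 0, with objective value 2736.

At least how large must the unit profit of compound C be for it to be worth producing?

54

Check each constraint at x*: reactor time 118/118 (tight); cooling 186/186 (tight).
Dual feasibility on the basic columns requires 1·y_reactor time + 4·y_cooling = 45, 4·y_reactor time + 3·y_cooling = 63.
Solving: y_reactor time = 9, y_cooling = 9.
compound C enters the basis when its profit ≥ yᵀa₃ = 9·1 + 9·5 = 54.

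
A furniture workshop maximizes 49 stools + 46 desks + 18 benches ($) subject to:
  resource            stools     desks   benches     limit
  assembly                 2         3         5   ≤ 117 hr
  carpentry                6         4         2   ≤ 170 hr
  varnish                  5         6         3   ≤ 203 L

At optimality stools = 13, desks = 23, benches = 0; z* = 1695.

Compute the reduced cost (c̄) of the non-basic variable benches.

-5

Check each constraint at x*: assembly 95/117 (slack 22); carpentry 170/170 (tight); varnish 203/203 (tight).
By complementary slackness, y = 0 for the non-binding constraint.
Dual feasibility on the basic columns requires 6·y_carpentry + 5·y_varnish = 49, 4·y_carpentry + 6·y_varnish = 46.
→ y_carpentry = 4 and y_varnish = 5.
Reduced cost of benches: c₃ − yᵀa₃ = 18 − (4·2 + 5·3) = 18 − 23 = -5.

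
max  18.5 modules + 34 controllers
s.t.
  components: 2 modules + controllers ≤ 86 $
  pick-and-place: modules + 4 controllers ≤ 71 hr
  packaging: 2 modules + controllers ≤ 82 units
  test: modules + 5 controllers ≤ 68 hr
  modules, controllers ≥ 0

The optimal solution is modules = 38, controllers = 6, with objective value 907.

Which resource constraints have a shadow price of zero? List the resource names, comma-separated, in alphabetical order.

components, pick-and-place

components: 82/86 (slack 4)
pick-and-place: 62/71 (slack 9)
packaging: 82/82 (binding)
test: 68/68 (binding)
By complementary slackness, a constraint with positive slack has shadow price 0 → components, pick-and-place.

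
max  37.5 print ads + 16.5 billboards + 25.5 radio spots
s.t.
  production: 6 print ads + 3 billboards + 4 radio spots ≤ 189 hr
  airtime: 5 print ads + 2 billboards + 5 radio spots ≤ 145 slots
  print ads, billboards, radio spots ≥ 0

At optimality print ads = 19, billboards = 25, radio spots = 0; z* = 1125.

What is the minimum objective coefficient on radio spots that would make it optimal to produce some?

Both production and airtime are binding at x*.
From A_Bᵀ y = c: 6·y_production + 5·y_airtime = 37.5; 3·y_production + 2·y_airtime = 16.5.
This yields shadow prices y_production = 2.5, y_airtime = 4.5.
radio spots enters the basis when its profit ≥ yᵀa₃ = 2.5·4 + 4.5·5 = 32.5.

32.5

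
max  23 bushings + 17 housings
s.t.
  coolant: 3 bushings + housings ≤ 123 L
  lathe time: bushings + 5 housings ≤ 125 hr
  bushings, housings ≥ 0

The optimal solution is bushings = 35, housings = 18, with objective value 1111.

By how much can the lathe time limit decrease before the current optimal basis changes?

Binding constraints: coolant, lathe time. The basis is B = [[3,1],[1,5]] with det 14.
Per unit decrease in lathe time, x* moves by d = (0.0714, -0.2143).
The basis stays optimal until housings reaches 0; allowable decrease = 84 hr.

84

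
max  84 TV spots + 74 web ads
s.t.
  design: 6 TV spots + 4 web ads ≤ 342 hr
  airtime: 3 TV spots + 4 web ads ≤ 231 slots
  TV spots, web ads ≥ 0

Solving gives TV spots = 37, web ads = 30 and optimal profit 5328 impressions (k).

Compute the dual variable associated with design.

9.5

Both design and airtime are binding at x*.
From A_Bᵀ y = c: 6·y_design + 3·y_airtime = 84; 4·y_design + 4·y_airtime = 74.
Solving: y_design = 9.5, y_airtime = 9.
Shadow price of design = 9.5.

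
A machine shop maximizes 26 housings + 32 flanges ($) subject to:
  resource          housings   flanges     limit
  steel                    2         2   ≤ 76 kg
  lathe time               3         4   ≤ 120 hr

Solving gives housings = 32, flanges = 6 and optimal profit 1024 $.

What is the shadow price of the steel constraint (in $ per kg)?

Both steel and lathe time are binding at x*.
The binding rows give the dual system: 2·y_steel + 3·y_lathe time = 26 and 2·y_steel + 4·y_lathe time = 32.
→ y_steel = 4 and y_lathe time = 6.
Shadow price of steel = 4.

4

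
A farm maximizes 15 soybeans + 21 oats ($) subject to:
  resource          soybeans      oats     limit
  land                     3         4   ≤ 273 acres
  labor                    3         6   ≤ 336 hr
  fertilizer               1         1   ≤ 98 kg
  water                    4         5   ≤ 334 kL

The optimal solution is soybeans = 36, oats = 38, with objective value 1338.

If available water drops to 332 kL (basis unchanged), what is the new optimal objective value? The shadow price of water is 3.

1332

Δb = -2, so new z* = 1338 + (3)·(-2) = 1338 − 6 = 1332.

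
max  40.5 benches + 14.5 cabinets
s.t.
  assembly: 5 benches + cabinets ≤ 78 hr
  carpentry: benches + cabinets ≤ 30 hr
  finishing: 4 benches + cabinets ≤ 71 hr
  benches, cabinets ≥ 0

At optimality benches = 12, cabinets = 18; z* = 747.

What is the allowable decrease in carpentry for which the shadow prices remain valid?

Binding constraints: assembly, carpentry. The basis is B = [[5,1],[1,1]] with det 4.
Per unit decrease in carpentry, x* moves by d = (0.25, -1.25).
The basis stays optimal until cabinets reaches 0; allowable decrease = 14.4 hr.

14.4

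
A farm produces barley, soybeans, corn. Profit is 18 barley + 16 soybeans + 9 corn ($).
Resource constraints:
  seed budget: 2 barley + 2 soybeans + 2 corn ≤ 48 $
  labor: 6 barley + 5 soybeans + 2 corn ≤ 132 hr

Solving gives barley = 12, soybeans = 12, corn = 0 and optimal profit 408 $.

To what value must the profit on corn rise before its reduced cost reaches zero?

10

At the optimum: seed budget uses 48 of 48 (binding); labor uses 132 of 132 (binding).
Dual feasibility on the basic columns requires 2·y_seed budget + 6·y_labor = 18, 2·y_seed budget + 5·y_labor = 16.
This yields shadow prices y_seed budget = 3, y_labor = 2.
corn enters the basis when its profit ≥ yᵀa₃ = 3·2 + 2·2 = 10.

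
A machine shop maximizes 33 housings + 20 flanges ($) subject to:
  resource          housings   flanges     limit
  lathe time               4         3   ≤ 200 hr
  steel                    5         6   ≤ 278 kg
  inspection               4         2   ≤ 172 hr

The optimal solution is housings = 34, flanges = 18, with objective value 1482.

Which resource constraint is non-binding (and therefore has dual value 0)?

lathe time: 190/200 (slack 10)
steel: 278/278 (binding)
inspection: 172/172 (binding)
By complementary slackness, a constraint with positive slack has shadow price 0 → lathe time.

lathe time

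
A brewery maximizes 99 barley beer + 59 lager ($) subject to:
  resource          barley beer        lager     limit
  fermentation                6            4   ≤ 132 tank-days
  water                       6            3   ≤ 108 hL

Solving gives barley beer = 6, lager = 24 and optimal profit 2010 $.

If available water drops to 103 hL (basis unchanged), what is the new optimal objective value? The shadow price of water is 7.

1975

Δb = -5, so new z* = 2010 + (7)·(-5) = 2010 − 35 = 1975.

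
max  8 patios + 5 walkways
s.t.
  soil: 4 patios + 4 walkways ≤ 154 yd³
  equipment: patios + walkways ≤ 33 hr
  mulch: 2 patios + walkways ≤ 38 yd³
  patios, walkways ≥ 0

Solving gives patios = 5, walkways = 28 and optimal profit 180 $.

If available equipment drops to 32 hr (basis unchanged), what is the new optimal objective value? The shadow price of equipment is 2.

178

Δb = -1, so new z* = 180 + (2)·(-1) = 180 − 2 = 178.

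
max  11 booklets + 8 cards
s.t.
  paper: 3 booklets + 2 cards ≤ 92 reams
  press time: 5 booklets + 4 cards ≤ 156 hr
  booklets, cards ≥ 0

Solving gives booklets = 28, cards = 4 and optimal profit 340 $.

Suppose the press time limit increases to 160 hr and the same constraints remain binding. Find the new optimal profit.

Check each constraint at x*: paper 92/92 (tight); press time 156/156 (tight).
From A_Bᵀ y = c: 3·y_paper + 5·y_press time = 11; 2·y_paper + 4·y_press time = 8.
Solving: y_paper = 2, y_press time = 1.
Δz = y_press time·Δb = 1 × (4) = 4, so new z* = 340 + 4 = 344.

344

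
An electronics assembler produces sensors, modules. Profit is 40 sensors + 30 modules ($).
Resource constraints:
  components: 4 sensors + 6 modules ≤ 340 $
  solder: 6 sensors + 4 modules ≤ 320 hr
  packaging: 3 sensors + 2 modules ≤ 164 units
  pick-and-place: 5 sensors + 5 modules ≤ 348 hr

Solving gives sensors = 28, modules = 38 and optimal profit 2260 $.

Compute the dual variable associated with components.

1

At the optimum: components uses 340 of 340 (binding); solder uses 320 of 320 (binding); packaging uses 160 of 164 (slack = 4); pick-and-place uses 330 of 348 (slack = 18).
By complementary slackness, y = 0 for the non-binding constraints.
The binding rows give the dual system: 4·y_components + 6·y_solder = 40 and 6·y_components + 4·y_solder = 30.
→ y_components = 1 and y_solder = 6.
Shadow price of components = 1.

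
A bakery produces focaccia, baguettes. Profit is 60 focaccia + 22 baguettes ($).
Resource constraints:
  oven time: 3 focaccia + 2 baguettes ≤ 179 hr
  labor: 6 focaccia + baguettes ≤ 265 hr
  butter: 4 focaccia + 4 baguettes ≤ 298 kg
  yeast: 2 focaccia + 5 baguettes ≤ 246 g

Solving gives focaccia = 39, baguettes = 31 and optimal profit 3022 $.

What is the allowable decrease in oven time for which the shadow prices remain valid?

46.5

Binding constraints: oven time, labor. The basis is B = [[3,2],[6,1]] with det -9.
Per unit decrease in oven time, x* moves by d = (0.1111, -0.6667).
The basis stays optimal until baguettes reaches 0; allowable decrease = 46.5 hr.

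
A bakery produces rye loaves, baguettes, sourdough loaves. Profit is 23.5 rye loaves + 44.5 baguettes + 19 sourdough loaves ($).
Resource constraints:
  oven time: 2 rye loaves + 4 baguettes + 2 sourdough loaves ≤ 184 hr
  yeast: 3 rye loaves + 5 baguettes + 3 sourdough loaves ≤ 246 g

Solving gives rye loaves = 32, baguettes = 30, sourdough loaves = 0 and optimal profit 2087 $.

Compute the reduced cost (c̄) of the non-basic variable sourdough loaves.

Both oven time and yeast are binding at x*.
Dual feasibility on the basic columns requires 2·y_oven time + 3·y_yeast = 23.5, 4·y_oven time + 5·y_yeast = 44.5.
Solving: y_oven time = 8, y_yeast = 2.5.
Reduced cost of sourdough loaves: c₃ − yᵀa₃ = 19 − (8·2 + 2.5·3) = 19 − 23.5 = -4.5.

-4.5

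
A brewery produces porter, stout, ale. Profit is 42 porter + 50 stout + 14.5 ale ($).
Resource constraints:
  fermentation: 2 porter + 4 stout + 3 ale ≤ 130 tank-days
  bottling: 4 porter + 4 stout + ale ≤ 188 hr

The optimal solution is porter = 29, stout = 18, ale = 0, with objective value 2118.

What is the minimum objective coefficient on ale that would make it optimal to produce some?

At the optimum: fermentation uses 130 of 130 (binding); bottling uses 188 of 188 (binding).
From A_Bᵀ y = c: 2·y_fermentation + 4·y_bottling = 42; 4·y_fermentation + 4·y_bottling = 50.
This yields shadow prices y_fermentation = 4, y_bottling = 8.5.
ale enters the basis when its profit ≥ yᵀa₃ = 4·3 + 8.5·1 = 20.5.

20.5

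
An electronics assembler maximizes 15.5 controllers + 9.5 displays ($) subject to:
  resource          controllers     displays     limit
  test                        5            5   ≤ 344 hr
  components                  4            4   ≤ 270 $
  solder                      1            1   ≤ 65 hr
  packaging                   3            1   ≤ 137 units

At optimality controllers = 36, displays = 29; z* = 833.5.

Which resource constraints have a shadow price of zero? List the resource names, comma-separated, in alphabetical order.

test: 325/344 (slack 19)
components: 260/270 (slack 10)
solder: 65/65 (binding)
packaging: 137/137 (binding)
By complementary slackness, a constraint with positive slack has shadow price 0 → components, test.

components, test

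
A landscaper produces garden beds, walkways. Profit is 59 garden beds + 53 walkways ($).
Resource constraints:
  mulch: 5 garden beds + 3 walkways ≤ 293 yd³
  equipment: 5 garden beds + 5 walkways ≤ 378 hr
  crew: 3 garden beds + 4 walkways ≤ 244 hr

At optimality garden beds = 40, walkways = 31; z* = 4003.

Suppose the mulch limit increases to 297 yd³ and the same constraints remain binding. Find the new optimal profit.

Binding: mulch and crew. Non-binding: equipment (23 unused).
Since equipment is not tight, its dual is 0.
The binding rows give the dual system: 5·y_mulch + 3·y_crew = 59 and 3·y_mulch + 4·y_crew = 53.
→ y_mulch = 7 and y_crew = 8.
Δz = y_mulch·Δb = 7 × (4) = 28, so new z* = 4003 + 28 = 4031.

4031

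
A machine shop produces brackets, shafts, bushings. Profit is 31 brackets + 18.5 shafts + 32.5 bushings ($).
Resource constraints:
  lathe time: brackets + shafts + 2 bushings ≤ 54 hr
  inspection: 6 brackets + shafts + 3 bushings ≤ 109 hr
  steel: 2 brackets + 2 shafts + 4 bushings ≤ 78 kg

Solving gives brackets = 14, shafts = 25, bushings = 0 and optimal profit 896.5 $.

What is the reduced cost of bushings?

At the optimum: lathe time uses 39 of 54 (slack = 15); inspection uses 109 of 109 (binding); steel uses 78 of 78 (binding).
Since lathe time is not tight, its dual is 0.
From A_Bᵀ y = c: 6·y_inspection + 2·y_steel = 31; 1·y_inspection + 2·y_steel = 18.5.
→ y_inspection = 2.5 and y_steel = 8.
Reduced cost of bushings: c₃ − yᵀa₃ = 32.5 − (2.5·3 + 8·4) = 32.5 − 39.5 = -7.

-7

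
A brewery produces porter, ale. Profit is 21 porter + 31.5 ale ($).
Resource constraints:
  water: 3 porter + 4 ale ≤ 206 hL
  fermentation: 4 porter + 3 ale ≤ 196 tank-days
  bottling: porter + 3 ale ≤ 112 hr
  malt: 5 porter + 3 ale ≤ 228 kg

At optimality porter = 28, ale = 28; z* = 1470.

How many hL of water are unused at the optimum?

water used = 3·28 + 4·28 = 196; slack = 206 − 196 = 10.

10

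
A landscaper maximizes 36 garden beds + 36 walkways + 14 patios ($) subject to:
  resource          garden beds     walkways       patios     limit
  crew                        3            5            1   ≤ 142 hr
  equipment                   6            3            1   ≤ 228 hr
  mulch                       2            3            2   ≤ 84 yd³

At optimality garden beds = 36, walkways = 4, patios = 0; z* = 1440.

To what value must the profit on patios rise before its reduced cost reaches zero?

Check each constraint at x*: crew 128/142 (slack 14); equipment 228/228 (tight); mulch 84/84 (tight).
Slack constraints have shadow price 0 (complementary slackness).
Dual feasibility on the basic columns requires 6·y_equipment + 2·y_mulch = 36, 3·y_equipment + 3·y_mulch = 36.
Solving: y_equipment = 3, y_mulch = 9.
patios enters the basis when its profit ≥ yᵀa₃ = 3·1 + 9·2 = 21.

21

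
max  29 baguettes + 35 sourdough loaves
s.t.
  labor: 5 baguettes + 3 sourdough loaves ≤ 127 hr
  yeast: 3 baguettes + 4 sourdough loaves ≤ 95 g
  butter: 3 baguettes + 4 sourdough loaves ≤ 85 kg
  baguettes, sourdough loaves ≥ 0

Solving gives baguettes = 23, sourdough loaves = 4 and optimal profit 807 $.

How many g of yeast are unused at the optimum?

yeast used = 3·23 + 4·4 = 85; slack = 95 − 85 = 10.

10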